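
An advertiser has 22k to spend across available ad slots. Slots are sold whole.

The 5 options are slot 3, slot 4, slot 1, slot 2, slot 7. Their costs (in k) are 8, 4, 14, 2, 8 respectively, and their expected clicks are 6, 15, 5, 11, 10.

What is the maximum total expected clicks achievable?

Take slot 3, slot 4, slot 2, and slot 7: cost 8 + 4 + 2 + 8 = 22 ≤ 22, expected clicks 6 + 15 + 11 + 10 = 42.
No other feasible combination does better.

42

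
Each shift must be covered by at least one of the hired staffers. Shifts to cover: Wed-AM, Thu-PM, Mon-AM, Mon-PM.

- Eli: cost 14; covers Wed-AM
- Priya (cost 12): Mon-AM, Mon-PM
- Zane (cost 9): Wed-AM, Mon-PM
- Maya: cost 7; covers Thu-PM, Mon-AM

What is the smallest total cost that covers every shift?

This is an integer covering problem.
Choose Zane and Maya: together they cover Wed-AM, Thu-PM, Mon-AM, Mon-PM — every shift.
Total cost: 9 + 7 = 16.
No cover costs less than 16.

16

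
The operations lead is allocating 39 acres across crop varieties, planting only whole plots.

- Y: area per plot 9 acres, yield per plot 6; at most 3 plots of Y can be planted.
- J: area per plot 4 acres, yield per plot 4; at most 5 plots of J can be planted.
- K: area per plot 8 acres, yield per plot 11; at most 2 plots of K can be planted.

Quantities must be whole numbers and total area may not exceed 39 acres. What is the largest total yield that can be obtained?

42

This is a bounded integer knapsack.
1×Y, 3×J, and 2×K: area 37 ≤ 39, yield 1·6 + 3·4 + 2·11 = 40.
5×J and 2×K: area 36 ≤ 39, yield 5·4 + 2·11 = 42.
Best is 42.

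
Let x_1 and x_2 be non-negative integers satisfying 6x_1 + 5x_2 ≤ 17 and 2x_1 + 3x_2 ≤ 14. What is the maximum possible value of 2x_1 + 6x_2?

18

Relaxing integrality, the LP optimum is 20.40 at (x_1,x_2) = (0, 3.4), which is not an integer point.
(x_1,x_2)=(0,3): 6·0+5·3=15≤17, 2·0+3·3=9≤14, objective 18.
(x_1,x_2)=(1,2): 6·1+5·2=16≤17, 2·1+3·2=8≤14, objective 14.
No feasible integer point exceeds 18.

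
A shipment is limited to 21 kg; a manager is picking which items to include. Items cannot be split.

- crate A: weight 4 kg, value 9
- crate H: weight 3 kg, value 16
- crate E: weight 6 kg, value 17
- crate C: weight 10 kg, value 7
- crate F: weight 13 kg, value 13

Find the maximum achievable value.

This is an integer program with binary decision variables.
Allowing fractional choices, the relaxed optimum would be about 50.0, but items are indivisible.
crate A + crate H + crate E: weight 4 + 3 + 6 = 13 ≤ 21, value 9 + 16 + 17 = 42.
crate H + crate E + crate C: weight 3 + 6 + 10 = 19 ≤ 21, value 16 + 17 + 7 = 40.
Best is crate A, crate H, and crate E with total value 42.

42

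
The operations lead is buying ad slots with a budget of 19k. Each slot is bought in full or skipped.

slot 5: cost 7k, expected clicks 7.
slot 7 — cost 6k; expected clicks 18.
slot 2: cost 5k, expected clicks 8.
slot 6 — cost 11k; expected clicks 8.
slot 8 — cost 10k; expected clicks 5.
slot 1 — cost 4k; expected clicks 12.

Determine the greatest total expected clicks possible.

38

Treat it as a binary knapsack problem.
Take slot 7, slot 2, and slot 1: cost 6 + 5 + 4 = 15 ≤ 19, expected clicks 18 + 8 + 12 = 38.
No other feasible combination does better.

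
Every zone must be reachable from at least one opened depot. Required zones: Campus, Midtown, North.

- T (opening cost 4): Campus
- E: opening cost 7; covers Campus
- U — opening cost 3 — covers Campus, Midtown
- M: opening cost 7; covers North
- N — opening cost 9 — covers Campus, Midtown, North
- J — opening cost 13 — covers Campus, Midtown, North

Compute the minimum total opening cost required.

9

N alone covers Campus, Midtown, North — every zone.
Total opening cost: 9.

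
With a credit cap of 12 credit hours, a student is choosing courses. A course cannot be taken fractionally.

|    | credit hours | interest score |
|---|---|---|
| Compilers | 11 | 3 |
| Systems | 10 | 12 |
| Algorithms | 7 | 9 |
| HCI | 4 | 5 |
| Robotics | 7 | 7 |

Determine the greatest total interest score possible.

14

Allowing fractional choices, the relaxed optimum would be about 15.2, but courses are indivisible.
Systems: credit hours 10 ≤ 12, interest score 12.
HCI + Robotics: credit hours 4 + 7 = 11 ≤ 12, interest score 5 + 7 = 12.
Algorithms + HCI: credit hours 7 + 4 = 11 ≤ 12, interest score 9 + 5 = 14.
Best is Algorithms and HCI with total interest score 14.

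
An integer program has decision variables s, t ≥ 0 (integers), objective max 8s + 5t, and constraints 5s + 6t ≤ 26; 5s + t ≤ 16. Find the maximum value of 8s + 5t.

(s,t)=(3,1) is feasible, giving 29.
(s,t)=(2,2) is feasible, giving 26.
(s,t)=(3,0) is feasible, giving 24.
(s,t)=(1,3) is feasible, giving 23.
No feasible integer point exceeds 29.

29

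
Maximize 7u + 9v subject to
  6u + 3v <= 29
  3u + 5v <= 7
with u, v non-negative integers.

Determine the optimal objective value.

14

Relaxing integrality, the LP optimum is 16.33 at (u,v) = (2.33, 0), which is not an integer point.
(u,v)=(2,0): 6·2+3·0=12≤29, 3·2+5·0=6≤7, objective 14.
(u,v)=(1,0): 6·1+3·0=6≤29, 3·1+5·0=3≤7, objective 7.
The best lattice point is (2,0), giving 14.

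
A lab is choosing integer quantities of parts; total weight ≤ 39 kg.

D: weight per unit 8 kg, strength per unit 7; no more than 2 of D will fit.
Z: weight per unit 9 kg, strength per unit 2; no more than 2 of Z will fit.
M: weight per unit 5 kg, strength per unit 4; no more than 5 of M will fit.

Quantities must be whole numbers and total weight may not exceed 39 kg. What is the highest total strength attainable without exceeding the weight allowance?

1×D and 5×M: weight 33 ≤ 39, strength 1·7 + 5·4 = 27.
2×D and 4×M: weight 36 ≤ 39, strength 2·7 + 4·4 = 30.
Best is 30.

30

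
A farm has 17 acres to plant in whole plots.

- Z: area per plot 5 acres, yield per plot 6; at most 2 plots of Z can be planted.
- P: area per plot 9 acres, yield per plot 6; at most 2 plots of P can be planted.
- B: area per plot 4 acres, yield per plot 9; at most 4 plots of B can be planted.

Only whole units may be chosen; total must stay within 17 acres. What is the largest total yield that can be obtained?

This is a bounded integer knapsack.
B has the best ratio (9/4); taking only B gives at most 4×9 = 36 (stopped by the area limit).
Optimal: 4×B: area 16 ≤ 17, yield 4·9 = 36.

36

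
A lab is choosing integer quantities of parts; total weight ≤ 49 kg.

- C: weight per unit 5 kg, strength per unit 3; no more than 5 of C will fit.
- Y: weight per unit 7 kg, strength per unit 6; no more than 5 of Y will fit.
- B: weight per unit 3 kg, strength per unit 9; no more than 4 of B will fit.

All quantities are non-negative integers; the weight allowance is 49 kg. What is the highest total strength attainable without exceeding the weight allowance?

5×Y and 4×B: weight 47 ≤ 49, strength 5·6 + 4·9 = 66.
1×C, 4×Y, and 4×B: weight 45 ≤ 49, strength 1·3 + 4·6 + 4·9 = 63.
Best is 66.

66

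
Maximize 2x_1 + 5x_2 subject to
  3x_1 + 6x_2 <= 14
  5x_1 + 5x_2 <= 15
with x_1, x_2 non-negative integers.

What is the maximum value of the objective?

10

The continuous relaxation peaks at (0, 2.33) with value 11.67; rounding to a feasible lattice point costs some objective.
(x_1,x_2)=(0,2): 3·0+6·2=12≤14, 5·0+5·2=10≤15, objective 10.
(x_1,x_2)=(1,1): 3·1+6·1=9≤14, 5·1+5·1=10≤15, objective 7.
(x_1,x_2)=(0,1): 3·0+6·1=6≤14, 5·0+5·1=5≤15, objective 5.
No feasible integer point exceeds 10.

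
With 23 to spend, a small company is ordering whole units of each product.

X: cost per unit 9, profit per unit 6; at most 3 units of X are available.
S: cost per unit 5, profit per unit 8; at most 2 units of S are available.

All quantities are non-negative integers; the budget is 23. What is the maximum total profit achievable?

22

This is a bounded integer knapsack.
2×X and 1×S: cost 23 ≤ 23, profit 2·6 + 1·8 = 20.
1×X and 2×S: cost 19 ≤ 23, profit 1·6 + 2·8 = 22.
Best is 22.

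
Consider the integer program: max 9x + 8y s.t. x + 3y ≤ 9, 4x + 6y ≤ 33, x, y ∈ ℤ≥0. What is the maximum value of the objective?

Relaxing integrality, the LP optimum is 74.25 at (x,y) = (8.25, 0), which is not an integer point.
(x,y)=(8,0): 1·8+3·0=8≤9, 4·8+6·0=32≤33, objective 72.
(x,y)=(7,0): 1·7+3·0=7≤9, 4·7+6·0=28≤33, objective 63.
Maximum is 72 at (x,y)=(8,0).

72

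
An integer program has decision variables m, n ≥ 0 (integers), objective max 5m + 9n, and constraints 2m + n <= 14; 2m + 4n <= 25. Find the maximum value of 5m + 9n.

56

Relaxing integrality, the LP optimum is 58.83 at (m,n) = (5.17, 3.67), which is not an integer point.
(m,n)=(4,4): 2·4+1·4=12≤14, 2·4+4·4=24≤25, objective 56.
(m,n)=(5,3): 2·5+1·3=13≤14, 2·5+4·3=22≤25, objective 52.
The best lattice point is (4,4), giving 56.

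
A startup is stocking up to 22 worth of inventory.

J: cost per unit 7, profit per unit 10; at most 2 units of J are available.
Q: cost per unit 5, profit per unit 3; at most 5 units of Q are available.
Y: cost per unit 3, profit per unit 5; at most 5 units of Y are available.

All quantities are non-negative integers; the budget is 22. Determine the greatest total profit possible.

35

This is a bounded integer knapsack.
Y has the best ratio (5/3); taking only Y gives at most 5×5 = 25 (stopped by the supply cap of 5).
Mixing does better — 1×J and 5×Y: cost 22 ≤ 22, profit 1·10 + 5·5 = 35.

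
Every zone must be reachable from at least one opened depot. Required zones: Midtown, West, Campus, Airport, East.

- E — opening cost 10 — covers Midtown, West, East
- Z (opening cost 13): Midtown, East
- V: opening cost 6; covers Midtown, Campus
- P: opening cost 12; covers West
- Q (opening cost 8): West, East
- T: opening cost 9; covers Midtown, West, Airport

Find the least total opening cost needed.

23

This is an integer covering problem.
Choose V, Q, and T: together they cover Midtown, West, Campus, Airport, East — every zone.
Total opening cost: 6 + 8 + 9 = 23.
No cover costs less than 23.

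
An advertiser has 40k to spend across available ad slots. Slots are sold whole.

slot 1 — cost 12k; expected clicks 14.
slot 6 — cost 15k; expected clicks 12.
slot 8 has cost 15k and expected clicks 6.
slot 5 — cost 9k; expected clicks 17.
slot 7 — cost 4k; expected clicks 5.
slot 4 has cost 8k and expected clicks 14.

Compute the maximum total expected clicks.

This is an integer program with binary decision variables.
slot 6 + slot 5 + slot 7 + slot 4: cost 15 + 9 + 4 + 8 = 36 ≤ 40, expected clicks 12 + 17 + 5 + 14 = 48.
slot 1 + slot 6 + slot 5 + slot 7: cost 12 + 15 + 9 + 4 = 40 ≤ 40, expected clicks 14 + 12 + 17 + 5 = 48.
slot 1 + slot 5 + slot 7 + slot 4: cost 12 + 9 + 4 + 8 = 33 ≤ 40, expected clicks 14 + 17 + 5 + 14 = 50.
Best is slot 1, slot 5, slot 7, and slot 4 with total expected clicks 50.

50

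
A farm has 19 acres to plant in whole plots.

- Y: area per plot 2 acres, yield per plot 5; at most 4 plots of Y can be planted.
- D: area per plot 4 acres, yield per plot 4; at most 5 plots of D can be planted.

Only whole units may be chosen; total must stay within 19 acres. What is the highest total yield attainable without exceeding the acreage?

28

Take 4×Y and 2×D: area 16 ≤ 19, yield 4·5 + 2·4 = 28.
Y has the best ratio (5/2) and is taken to its limit of 4; remaining capacity is filled optimally with the others.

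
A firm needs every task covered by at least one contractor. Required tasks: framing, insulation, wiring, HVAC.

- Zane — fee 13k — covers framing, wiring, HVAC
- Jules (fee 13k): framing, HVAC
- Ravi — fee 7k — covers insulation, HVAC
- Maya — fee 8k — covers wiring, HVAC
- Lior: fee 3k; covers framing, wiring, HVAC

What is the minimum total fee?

This is a weighted set-cover instance.
Choose Ravi and Lior: together they cover framing, insulation, wiring, HVAC — every task.
Total fee: 7 + 3 = 10.
No cover costs less than 10.

10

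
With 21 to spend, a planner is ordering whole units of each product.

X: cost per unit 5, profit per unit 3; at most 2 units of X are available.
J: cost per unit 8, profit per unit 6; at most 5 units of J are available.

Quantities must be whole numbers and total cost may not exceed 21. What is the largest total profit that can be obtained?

15

Take 1×X and 2×J: cost 21 ≤ 21, profit 1·3 + 2·6 = 15.
No other integer combination yields more.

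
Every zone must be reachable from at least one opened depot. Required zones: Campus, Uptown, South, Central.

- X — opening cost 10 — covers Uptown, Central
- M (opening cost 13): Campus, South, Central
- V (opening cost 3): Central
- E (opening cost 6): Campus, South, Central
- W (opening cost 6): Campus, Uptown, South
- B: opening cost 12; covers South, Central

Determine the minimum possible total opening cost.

9

Choose V and W: together they cover Campus, Uptown, South, Central — every zone.
Total opening cost: 3 + 6 = 9.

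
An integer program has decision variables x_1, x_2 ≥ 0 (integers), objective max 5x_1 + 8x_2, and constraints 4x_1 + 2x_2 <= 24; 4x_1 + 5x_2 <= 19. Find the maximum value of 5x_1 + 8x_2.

29

(x_1,x_2)=(1,3) is feasible, giving 29.
(x_1,x_2)=(2,2) is feasible, giving 26.
(x_1,x_2)=(0,3) is feasible, giving 24.
Maximum is 29 at (x_1,x_2)=(1,3).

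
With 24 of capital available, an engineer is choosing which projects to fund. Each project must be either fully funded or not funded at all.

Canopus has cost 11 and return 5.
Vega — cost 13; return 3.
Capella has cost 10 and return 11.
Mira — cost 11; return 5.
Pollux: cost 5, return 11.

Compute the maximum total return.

Allowing fractional choices, the relaxed optimum would be about 26.1, but projects are indivisible.
Mira + Pollux: cost 11 + 5 = 16 ≤ 24, return 5 + 11 = 16.
Canopus + Pollux: cost 11 + 5 = 16 ≤ 24, return 5 + 11 = 16.
Capella + Pollux: cost 10 + 5 = 15 ≤ 24, return 11 + 11 = 22.
Best is Capella and Pollux with total return 22.

22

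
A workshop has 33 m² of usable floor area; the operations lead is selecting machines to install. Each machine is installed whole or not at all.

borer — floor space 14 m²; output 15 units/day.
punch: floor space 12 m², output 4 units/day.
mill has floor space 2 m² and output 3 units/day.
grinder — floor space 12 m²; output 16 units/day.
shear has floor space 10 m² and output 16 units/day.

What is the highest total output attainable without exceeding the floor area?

35

This is an integer program with binary decision variables.
mill + grinder + shear: floor space 2 + 12 + 10 = 24 ≤ 33, output 3 + 16 + 16 = 35.
borer + mill + shear: floor space 14 + 2 + 10 = 26 ≤ 33, output 15 + 3 + 16 = 34.
borer + mill + grinder: floor space 14 + 2 + 12 = 28 ≤ 33, output 15 + 3 + 16 = 34.
Best is mill, grinder, and shear with total output 35.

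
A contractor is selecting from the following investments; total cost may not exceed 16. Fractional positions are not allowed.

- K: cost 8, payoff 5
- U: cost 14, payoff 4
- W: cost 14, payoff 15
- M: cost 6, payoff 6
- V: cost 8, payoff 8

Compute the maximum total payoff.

15

This is a 0-1 knapsack instance.
Take W: cost 14 ≤ 16, payoff 15.
No other feasible combination does better.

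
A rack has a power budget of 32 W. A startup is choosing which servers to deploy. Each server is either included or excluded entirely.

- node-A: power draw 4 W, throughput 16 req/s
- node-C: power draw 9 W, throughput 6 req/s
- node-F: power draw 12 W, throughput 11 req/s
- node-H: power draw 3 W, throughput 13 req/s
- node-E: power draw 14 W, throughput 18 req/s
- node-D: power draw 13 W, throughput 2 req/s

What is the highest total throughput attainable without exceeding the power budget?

Allowing fractional choices, the relaxed optimum would be about 57.1, but servers are indivisible.
node-A + node-H + node-E: power draw 4 + 3 + 14 = 21 ≤ 32, throughput 16 + 13 + 18 = 47.
node-A + node-C + node-H + node-E: power draw 4 + 9 + 3 + 14 = 30 ≤ 32, throughput 16 + 6 + 13 + 18 = 53.
Best is node-A, node-C, node-H, and node-E with total throughput 53.

53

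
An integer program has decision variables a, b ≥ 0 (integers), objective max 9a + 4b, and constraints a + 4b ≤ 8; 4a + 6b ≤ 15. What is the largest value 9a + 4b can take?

27

The continuous relaxation peaks at (3.75, 0) with value 33.75; rounding to a feasible lattice point costs some objective.
(a,b)=(3,0): 1·3+4·0=3≤8, 4·3+6·0=12≤15, objective 27.
(a,b)=(2,1): 1·2+4·1=6≤8, 4·2+6·1=14≤15, objective 22.
(a,b)=(2,0): 1·2+4·0=2≤8, 4·2+6·0=8≤15, objective 18.
No feasible integer point exceeds 27.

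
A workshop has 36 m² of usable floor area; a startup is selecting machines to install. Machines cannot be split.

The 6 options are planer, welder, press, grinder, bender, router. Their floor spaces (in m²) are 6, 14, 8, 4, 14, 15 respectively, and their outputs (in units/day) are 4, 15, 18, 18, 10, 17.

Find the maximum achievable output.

57

Treat it as a binary knapsack problem.
Allowing fractional choices, the relaxed optimum would be about 62.6, but machines are indivisible.
planer + welder + press + grinder: floor space 6 + 14 + 8 + 4 = 32 ≤ 36, output 4 + 15 + 18 + 18 = 55.
planer + press + grinder + router: floor space 6 + 8 + 4 + 15 = 33 ≤ 36, output 4 + 18 + 18 + 17 = 57.
press + grinder + router: floor space 8 + 4 + 15 = 27 ≤ 36, output 18 + 18 + 17 = 53.
Best is planer, press, grinder, and router with total output 57.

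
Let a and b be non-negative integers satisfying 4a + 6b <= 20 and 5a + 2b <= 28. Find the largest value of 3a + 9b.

Relaxing integrality, the LP optimum is 30.00 at (a,b) = (0, 3.33), which is not an integer point.
(a,b)=(0,3): 4·0+6·3=18≤20, 5·0+2·3=6≤28, objective 27.
(a,b)=(1,2): 4·1+6·2=16≤20, 5·1+2·2=9≤28, objective 21.
(a,b)=(0,2): 4·0+6·2=12≤20, 5·0+2·2=4≤28, objective 18.
No feasible integer point exceeds 27.

27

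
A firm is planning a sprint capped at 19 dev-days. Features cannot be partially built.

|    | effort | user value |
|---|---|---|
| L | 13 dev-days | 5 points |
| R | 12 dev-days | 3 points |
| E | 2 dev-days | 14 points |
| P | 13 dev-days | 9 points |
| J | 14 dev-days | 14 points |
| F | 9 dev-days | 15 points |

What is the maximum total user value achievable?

Allowing fractional choices, the relaxed optimum would be about 37.0, but features are indivisible.
E + J: effort 2 + 14 = 16 ≤ 19, user value 14 + 14 = 28.
E + F: effort 2 + 9 = 11 ≤ 19, user value 14 + 15 = 29.
Best is E and F with total user value 29.

29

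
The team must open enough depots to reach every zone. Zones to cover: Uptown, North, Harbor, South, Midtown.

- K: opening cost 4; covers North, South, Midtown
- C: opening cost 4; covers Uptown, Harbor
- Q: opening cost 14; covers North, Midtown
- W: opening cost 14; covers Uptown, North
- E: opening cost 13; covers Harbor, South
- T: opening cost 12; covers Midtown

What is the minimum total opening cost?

8

Choose K and C: together they cover Uptown, North, Harbor, South, Midtown — every zone.
Total opening cost: 4 + 4 = 8.
No cover costs less than 8.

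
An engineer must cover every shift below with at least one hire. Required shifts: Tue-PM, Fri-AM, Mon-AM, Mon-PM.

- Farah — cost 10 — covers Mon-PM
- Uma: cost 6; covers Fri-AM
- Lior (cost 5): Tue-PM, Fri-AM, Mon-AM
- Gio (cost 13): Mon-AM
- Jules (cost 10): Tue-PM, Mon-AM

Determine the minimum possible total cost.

Choose Farah and Lior: together they cover Tue-PM, Fri-AM, Mon-AM, Mon-PM — every shift.
Total cost: 10 + 5 = 15.
No cover costs less than 15.

15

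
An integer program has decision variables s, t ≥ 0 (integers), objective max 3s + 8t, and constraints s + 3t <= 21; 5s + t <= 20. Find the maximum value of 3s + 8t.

56

Relaxing integrality, the LP optimum is 56.93 at (s,t) = (2.79, 6.07), which is not an integer point.
(s,t)=(0,7) is feasible, giving 56.
(s,t)=(2,6) is feasible, giving 54.
Maximum is 56 at (s,t)=(0,7).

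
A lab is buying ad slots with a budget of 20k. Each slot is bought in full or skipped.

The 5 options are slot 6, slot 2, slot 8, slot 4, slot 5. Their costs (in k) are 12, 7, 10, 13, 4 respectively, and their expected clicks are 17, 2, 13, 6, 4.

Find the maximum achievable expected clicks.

This is a 0-1 knapsack instance.
slot 6 + slot 2: cost 12 + 7 = 19 ≤ 20, expected clicks 17 + 2 = 19.
slot 6 + slot 5: cost 12 + 4 = 16 ≤ 20, expected clicks 17 + 4 = 21.
Best is slot 6 and slot 5 with total expected clicks 21.

21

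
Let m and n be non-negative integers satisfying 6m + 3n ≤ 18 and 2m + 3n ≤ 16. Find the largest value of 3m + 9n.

45

The continuous relaxation peaks at (0, 5.33) with value 48.00; rounding to a feasible lattice point costs some objective.
(m,n)=(0,5): 6·0+3·5=15≤18, 2·0+3·5=15≤16, objective 45.
(m,n)=(1,4): 6·1+3·4=18≤18, 2·1+3·4=14≤16, objective 39.
(m,n)=(0,4): 6·0+3·4=12≤18, 2·0+3·4=12≤16, objective 36.
The best lattice point is (0,5), giving 45.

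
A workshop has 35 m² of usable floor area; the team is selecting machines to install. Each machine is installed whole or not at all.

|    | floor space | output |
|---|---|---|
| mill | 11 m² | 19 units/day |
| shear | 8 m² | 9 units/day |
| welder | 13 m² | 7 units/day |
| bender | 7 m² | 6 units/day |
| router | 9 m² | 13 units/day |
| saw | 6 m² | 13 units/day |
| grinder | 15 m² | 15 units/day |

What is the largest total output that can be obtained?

Allowing fractional choices, the relaxed optimum would be about 55.0, but machines are indivisible.
mill + bender + router + saw: floor space 11 + 7 + 9 + 6 = 33 ≤ 35, output 19 + 6 + 13 + 13 = 51.
mill + shear + router + saw: floor space 11 + 8 + 9 + 6 = 34 ≤ 35, output 19 + 9 + 13 + 13 = 54.
Best is mill, shear, router, and saw with total output 54.

54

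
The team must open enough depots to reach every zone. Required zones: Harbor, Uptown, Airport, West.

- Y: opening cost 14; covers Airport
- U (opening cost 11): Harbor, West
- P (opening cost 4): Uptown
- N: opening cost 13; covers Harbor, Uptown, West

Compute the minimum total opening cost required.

27

The greedy cost-per-new-zone heuristic would pick P, U, and Y for 29, but a cheaper cover exists.
Choose Y and N: together they cover Harbor, Uptown, Airport, West — every zone.
Total opening cost: 14 + 13 = 27.
No cover costs less than 27.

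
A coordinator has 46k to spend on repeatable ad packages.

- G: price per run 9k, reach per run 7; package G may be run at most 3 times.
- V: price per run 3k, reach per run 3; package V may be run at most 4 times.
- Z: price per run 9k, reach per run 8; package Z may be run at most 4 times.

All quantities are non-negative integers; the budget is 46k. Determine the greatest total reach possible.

41

This is a bounded integer knapsack.
V has the best ratio (3/3); taking only V gives at most 4×3 = 12 (stopped by the supply cap of 4).
Mixing does better — 3×V and 4×Z: price 45 ≤ 46, reach 3·3 + 4·8 = 41.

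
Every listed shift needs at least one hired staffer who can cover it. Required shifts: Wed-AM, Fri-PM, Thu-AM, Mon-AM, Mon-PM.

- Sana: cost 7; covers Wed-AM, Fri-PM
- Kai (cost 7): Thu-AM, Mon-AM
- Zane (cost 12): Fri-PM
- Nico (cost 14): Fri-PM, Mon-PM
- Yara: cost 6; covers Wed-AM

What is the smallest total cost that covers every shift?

27

The greedy cost-per-new-shift heuristic would pick Sana, Kai, and Nico for 28, but a cheaper cover exists.
Choose Kai, Nico, and Yara: together they cover Wed-AM, Fri-PM, Thu-AM, Mon-AM, Mon-PM — every shift.
Total cost: 7 + 14 + 6 = 27.
No cover costs less than 27.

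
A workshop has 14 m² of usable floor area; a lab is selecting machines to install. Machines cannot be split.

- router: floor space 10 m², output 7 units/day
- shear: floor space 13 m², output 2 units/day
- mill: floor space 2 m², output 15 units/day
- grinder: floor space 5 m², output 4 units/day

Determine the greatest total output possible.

22

Allowing fractional choices, the relaxed optimum would be about 23.9, but machines are indivisible.
mill: floor space 2 ≤ 14, output 15.
mill + grinder: floor space 2 + 5 = 7 ≤ 14, output 15 + 4 = 19.
router + mill: floor space 10 + 2 = 12 ≤ 14, output 7 + 15 = 22.
Best is router and mill with total output 22.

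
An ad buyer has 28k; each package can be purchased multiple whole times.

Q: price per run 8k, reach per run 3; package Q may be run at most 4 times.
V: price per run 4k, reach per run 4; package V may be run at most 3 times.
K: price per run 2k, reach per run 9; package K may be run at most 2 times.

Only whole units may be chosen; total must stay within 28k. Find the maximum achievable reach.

This is a bounded integer knapsack.
K has the best ratio (9/2); taking only K gives at most 2×9 = 18 (stopped by the supply cap of 2).
Mixing does better — 1×Q, 3×V, and 2×K: price 24 ≤ 28, reach 1·3 + 3·4 + 2·9 = 33.

33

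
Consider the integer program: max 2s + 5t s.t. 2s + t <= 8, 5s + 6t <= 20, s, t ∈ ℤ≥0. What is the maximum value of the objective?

15

The continuous relaxation peaks at (0, 3.33) with value 16.67; rounding to a feasible lattice point costs some objective.
(s,t)=(0,3): 2·0+1·3=3≤8, 5·0+6·3=18≤20, objective 15.
(s,t)=(1,2): 2·1+1·2=4≤8, 5·1+6·2=17≤20, objective 12.
(s,t)=(0,2): 2·0+1·2=2≤8, 5·0+6·2=12≤20, objective 10.
Maximum is 15 at (s,t)=(0,3).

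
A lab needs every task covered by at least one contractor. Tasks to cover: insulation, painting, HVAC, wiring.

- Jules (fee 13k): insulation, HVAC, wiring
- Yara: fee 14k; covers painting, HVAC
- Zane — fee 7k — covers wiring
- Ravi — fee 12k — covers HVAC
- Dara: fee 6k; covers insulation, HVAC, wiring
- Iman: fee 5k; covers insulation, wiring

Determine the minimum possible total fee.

19

Choose Yara and Iman: together they cover insulation, painting, HVAC, wiring — every task.
Total fee: 14 + 5 = 19.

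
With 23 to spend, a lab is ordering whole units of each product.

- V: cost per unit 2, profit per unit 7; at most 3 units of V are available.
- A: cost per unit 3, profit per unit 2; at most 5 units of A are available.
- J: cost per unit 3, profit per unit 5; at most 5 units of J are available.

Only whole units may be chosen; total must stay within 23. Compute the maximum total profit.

This is a bounded integer knapsack.
3×V and 5×J: cost 21 ≤ 23, profit 3·7 + 5·5 = 46.
3×V, 1×A, and 4×J: cost 21 ≤ 23, profit 3·7 + 1·2 + 4·5 = 43.
Best is 46.

46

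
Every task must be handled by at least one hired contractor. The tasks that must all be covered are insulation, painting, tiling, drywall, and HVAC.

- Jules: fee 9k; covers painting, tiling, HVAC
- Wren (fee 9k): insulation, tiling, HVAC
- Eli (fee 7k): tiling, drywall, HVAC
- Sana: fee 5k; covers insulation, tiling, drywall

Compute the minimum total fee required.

This is an integer covering problem.
Choose Jules and Sana: together they cover insulation, painting, tiling, drywall, HVAC — every task.
Total fee: 9 + 5 = 14.
No cover costs less than 14.

14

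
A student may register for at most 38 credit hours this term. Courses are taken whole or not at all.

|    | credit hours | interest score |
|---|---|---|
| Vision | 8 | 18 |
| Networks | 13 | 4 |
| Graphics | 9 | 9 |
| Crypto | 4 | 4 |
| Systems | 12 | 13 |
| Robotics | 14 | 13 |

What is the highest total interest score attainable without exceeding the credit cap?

48

This is a 0-1 knapsack instance.
Vision + Crypto + Systems + Robotics: credit hours 8 + 4 + 12 + 14 = 38 ≤ 38, interest score 18 + 4 + 13 + 13 = 48.
Vision + Graphics + Crypto + Systems: credit hours 8 + 9 + 4 + 12 = 33 ≤ 38, interest score 18 + 9 + 4 + 13 = 44.
Vision + Systems + Robotics: credit hours 8 + 12 + 14 = 34 ≤ 38, interest score 18 + 13 + 13 = 44.
Best is Vision, Crypto, Systems, and Robotics with total interest score 48.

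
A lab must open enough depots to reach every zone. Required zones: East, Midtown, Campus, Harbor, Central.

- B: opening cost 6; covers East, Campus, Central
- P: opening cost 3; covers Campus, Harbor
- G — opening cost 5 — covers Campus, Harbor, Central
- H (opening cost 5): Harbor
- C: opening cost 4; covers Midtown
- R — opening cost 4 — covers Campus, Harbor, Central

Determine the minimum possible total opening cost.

Choose B, P, and C: together they cover East, Midtown, Campus, Harbor, Central — every zone.
Total opening cost: 6 + 3 + 4 = 13.

13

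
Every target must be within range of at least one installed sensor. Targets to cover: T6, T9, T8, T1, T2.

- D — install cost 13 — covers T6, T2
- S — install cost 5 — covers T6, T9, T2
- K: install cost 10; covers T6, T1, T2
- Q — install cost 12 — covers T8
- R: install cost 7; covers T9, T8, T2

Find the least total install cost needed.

17

The greedy cost-per-new-target heuristic would pick S, R, and K for 22, but a cheaper cover exists.
Choose K and R: together they cover T6, T9, T8, T1, T2 — every target.
Total install cost: 10 + 7 = 17.
No cover costs less than 17.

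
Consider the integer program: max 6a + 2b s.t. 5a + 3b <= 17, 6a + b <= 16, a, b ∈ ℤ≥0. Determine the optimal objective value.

16

The continuous relaxation peaks at (2.38, 1.69) with value 17.69; rounding to a feasible lattice point costs some objective.
(a,b)=(2,2): 5·2+3·2=16≤17, 6·2+1·2=14≤16, objective 16.
(a,b)=(2,1): 5·2+3·1=13≤17, 6·2+1·1=13≤16, objective 14.
(a,b)=(2,0): 5·2+3·0=10≤17, 6·2+1·0=12≤16, objective 12.
(a,b)=(1,3): 5·1+3·3=14≤17, 6·1+1·3=9≤16, objective 12.
Maximum is 16 at (a,b)=(2,2).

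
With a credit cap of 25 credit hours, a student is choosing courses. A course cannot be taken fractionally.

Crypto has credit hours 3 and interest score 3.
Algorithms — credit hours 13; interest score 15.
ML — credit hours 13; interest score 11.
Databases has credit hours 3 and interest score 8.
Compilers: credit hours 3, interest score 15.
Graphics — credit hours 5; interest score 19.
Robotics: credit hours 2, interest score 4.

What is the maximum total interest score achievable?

57

Allowing fractional choices, the relaxed optimum would be about 59.8, but courses are indivisible.
Algorithms + Compilers + Graphics + Robotics: credit hours 13 + 3 + 5 + 2 = 23 ≤ 25, interest score 15 + 15 + 19 + 4 = 53.
ML + Databases + Compilers + Graphics: credit hours 13 + 3 + 3 + 5 = 24 ≤ 25, interest score 11 + 8 + 15 + 19 = 53.
Algorithms + Databases + Compilers + Graphics: credit hours 13 + 3 + 3 + 5 = 24 ≤ 25, interest score 15 + 8 + 15 + 19 = 57.
Best is Algorithms, Databases, Compilers, and Graphics with total interest score 57.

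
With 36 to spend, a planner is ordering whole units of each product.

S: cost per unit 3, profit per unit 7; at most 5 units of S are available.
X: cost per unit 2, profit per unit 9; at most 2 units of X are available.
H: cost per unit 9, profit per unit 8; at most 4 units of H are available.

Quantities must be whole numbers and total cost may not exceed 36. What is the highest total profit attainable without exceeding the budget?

X has the best ratio (9/2); taking only X gives at most 2×9 = 18 (stopped by the supply cap of 2).
Mixing does better — 4×S, 2×X, and 2×H: cost 34 ≤ 36, profit 4·7 + 2·9 + 2·8 = 62.

62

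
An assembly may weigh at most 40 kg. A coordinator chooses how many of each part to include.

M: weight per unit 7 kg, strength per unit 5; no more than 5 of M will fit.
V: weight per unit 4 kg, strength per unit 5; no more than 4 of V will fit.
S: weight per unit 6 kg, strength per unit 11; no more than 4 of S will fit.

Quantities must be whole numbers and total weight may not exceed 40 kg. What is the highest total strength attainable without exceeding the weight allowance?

64

This is a bounded integer knapsack.
Take 4×V and 4×S: weight 40 ≤ 40, strength 4·5 + 4·11 = 64.
S has the best ratio (11/6) and is taken to its limit of 4; remaining capacity is filled optimally with the others.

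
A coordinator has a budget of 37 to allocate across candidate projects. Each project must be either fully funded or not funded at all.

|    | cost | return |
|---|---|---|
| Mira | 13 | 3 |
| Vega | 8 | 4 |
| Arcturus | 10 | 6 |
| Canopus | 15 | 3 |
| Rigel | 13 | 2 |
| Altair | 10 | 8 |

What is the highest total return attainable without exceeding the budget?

18

Allowing fractional choices, the relaxed optimum would be about 20.1, but projects are indivisible.
Mira + Arcturus + Altair: cost 13 + 10 + 10 = 33 ≤ 37, return 3 + 6 + 8 = 17.
Vega + Arcturus + Altair: cost 8 + 10 + 10 = 28 ≤ 37, return 4 + 6 + 8 = 18.
Best is Vega, Arcturus, and Altair with total return 18.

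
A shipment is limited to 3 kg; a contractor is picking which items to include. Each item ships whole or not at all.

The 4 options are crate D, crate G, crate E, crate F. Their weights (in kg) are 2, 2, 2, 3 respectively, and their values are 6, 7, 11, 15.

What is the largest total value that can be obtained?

Allowing fractional choices, the relaxed optimum would be about 16.0, but items are indivisible.
crate E: weight 2 ≤ 3, value 11.
crate F: weight 3 ≤ 3, value 15.
Best is crate F with total value 15.

15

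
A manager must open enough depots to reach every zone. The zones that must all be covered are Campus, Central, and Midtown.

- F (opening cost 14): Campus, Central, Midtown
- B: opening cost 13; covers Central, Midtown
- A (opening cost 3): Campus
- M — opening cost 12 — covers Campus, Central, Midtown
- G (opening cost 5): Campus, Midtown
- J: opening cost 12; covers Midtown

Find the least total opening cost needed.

12

This is a weighted set-cover instance.
The greedy cost-per-new-zone heuristic would pick G and M for 17, but a cheaper cover exists.
M alone covers Campus, Central, Midtown — every zone.
Total opening cost: 12.
No cover costs less than 12.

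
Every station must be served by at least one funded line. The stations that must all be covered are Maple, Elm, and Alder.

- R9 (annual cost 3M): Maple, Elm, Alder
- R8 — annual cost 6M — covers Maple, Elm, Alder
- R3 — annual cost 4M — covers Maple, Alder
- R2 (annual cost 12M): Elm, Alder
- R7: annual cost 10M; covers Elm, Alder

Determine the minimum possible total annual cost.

3

R9 alone covers Maple, Elm, Alder — every station.
Total annual cost: 3.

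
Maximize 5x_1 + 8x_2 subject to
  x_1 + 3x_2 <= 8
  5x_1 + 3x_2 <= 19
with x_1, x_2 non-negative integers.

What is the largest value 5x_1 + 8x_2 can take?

26

Relaxing integrality, the LP optimum is 27.75 at (x_1,x_2) = (2.75, 1.75), which is not an integer point.
(x_1,x_2)=(2,2): 1·2+3·2=8≤8, 5·2+3·2=16≤19, objective 26.
(x_1,x_2)=(3,1): 1·3+3·1=6≤8, 5·3+3·1=18≤19, objective 23.
(x_1,x_2)=(1,2): 1·1+3·2=7≤8, 5·1+3·2=11≤19, objective 21.
(x_1,x_2)=(2,1): 1·2+3·1=5≤8, 5·2+3·1=13≤19, objective 18.
Maximum is 26 at (x_1,x_2)=(2,2).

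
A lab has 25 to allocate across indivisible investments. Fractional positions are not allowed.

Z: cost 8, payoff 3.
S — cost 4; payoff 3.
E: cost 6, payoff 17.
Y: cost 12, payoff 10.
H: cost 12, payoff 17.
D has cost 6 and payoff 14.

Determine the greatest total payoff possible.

Take E, H, and D: cost 6 + 12 + 6 = 24 ≤ 25, payoff 17 + 17 + 14 = 48.
No other feasible combination does better.

48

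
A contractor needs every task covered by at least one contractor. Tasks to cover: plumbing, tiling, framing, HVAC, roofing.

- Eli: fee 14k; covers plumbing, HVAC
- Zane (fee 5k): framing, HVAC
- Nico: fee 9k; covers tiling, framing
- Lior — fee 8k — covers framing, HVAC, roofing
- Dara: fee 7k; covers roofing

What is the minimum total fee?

This is an integer covering problem.
The greedy cost-per-new-task heuristic would pick Zane, Dara, Nico, and Eli for 35, but a cheaper cover exists.
Choose Eli, Nico, and Dara: together they cover plumbing, tiling, framing, HVAC, roofing — every task.
Total fee: 14 + 9 + 7 = 30.
No cover costs less than 30.

30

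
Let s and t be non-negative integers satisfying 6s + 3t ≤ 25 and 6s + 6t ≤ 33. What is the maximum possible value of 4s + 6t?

(s,t)=(0,5): 6·0+3·5=15≤25, 6·0+6·5=30≤33, objective 30.
(s,t)=(1,4): 6·1+3·4=18≤25, 6·1+6·4=30≤33, objective 28.
Maximum is 30 at (s,t)=(0,5).

30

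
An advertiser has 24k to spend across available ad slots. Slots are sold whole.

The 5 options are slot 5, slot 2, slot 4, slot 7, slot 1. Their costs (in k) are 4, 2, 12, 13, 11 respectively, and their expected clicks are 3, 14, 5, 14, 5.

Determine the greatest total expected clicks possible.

31

Allowing fractional choices, the relaxed optimum would be about 33.3, but ad slots are indivisible.
slot 2 + slot 7: cost 2 + 13 = 15 ≤ 24, expected clicks 14 + 14 = 28.
slot 5 + slot 2 + slot 7: cost 4 + 2 + 13 = 19 ≤ 24, expected clicks 3 + 14 + 14 = 31.
slot 5 + slot 2 + slot 1: cost 4 + 2 + 11 = 17 ≤ 24, expected clicks 3 + 14 + 5 = 22.
Best is slot 5, slot 2, and slot 7 with total expected clicks 31.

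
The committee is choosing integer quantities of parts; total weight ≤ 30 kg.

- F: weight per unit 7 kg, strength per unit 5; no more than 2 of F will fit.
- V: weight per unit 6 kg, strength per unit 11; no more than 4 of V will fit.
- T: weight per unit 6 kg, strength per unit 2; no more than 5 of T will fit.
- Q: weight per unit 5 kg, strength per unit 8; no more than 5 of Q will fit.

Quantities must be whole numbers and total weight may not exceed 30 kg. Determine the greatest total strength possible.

V has the best ratio (11/6); taking only V gives at most 4×11 = 44 (stopped by the supply cap of 4).
Mixing does better — 4×V and 1×Q: weight 29 ≤ 30, strength 4·11 + 1·8 = 52.

52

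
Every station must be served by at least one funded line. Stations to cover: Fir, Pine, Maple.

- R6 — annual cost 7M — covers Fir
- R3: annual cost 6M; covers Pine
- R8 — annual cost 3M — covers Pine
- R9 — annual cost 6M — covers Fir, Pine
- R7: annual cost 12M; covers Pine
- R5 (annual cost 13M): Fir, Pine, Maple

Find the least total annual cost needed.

The greedy cost-per-new-station heuristic would pick R8, R9, and R5 for 22, but a cheaper cover exists.
R5 alone covers Fir, Pine, Maple — every station.
Total annual cost: 13.
No cover costs less than 13.

13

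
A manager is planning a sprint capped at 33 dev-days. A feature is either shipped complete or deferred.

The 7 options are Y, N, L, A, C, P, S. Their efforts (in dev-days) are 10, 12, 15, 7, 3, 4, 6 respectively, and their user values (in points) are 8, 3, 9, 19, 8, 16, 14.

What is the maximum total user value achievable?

65

Take Y, A, C, P, and S: effort 10 + 7 + 3 + 4 + 6 = 30 ≤ 33, user value 8 + 19 + 8 + 16 + 14 = 65.
No other feasible combination does better.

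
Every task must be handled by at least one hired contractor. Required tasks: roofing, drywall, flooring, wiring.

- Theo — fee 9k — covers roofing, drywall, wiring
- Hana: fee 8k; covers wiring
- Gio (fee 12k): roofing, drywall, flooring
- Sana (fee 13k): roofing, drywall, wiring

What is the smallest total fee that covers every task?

20

Choose Hana and Gio: together they cover roofing, drywall, flooring, wiring — every task.
Total fee: 8 + 12 = 20.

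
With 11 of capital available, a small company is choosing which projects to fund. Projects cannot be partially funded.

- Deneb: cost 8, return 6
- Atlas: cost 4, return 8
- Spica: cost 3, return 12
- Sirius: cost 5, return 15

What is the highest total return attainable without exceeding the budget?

27

This is a 0-1 knapsack instance.
Allowing fractional choices, the relaxed optimum would be about 33.0, but projects are indivisible.
Spica + Sirius: cost 3 + 5 = 8 ≤ 11, return 12 + 15 = 27.
Atlas + Sirius: cost 4 + 5 = 9 ≤ 11, return 8 + 15 = 23.
Best is Spica and Sirius with total return 27.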